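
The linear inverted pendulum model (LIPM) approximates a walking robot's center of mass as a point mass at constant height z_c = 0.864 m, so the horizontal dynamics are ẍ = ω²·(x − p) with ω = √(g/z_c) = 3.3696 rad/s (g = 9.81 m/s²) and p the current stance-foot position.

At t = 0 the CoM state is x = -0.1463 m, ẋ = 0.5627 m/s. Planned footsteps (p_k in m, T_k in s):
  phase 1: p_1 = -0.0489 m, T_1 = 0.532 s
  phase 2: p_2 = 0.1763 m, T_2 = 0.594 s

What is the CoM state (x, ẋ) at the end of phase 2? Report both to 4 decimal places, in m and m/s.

x = 0.8712, ẋ = 2.4642

phase 1: p=-0.0489, T=0.532, ωT=1.792627, cosh=3.085865, sinh=2.919343; start (x,ẋ)=(-0.146300, 0.562700) → end (x,ẋ)=(0.138047, 0.778291)
phase 2: p=0.1763, T=0.594, ωT=2.001542, cosh=3.767794, sinh=3.632668; start (x,ẋ)=(0.138047, 0.778291) → end (x,ẋ)=(0.871223, 2.464198)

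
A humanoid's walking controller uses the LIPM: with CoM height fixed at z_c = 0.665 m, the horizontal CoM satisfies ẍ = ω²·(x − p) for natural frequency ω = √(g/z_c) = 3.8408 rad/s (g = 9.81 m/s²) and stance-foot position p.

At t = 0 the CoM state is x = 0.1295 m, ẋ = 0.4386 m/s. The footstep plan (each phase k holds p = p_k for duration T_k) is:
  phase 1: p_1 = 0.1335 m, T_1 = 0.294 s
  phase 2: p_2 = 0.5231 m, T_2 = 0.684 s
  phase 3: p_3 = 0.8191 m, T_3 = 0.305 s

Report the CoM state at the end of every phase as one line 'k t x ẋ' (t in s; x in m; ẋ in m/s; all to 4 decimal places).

1 0.2940 0.2848 0.7280
2 0.9780 0.1705 -1.2357
3 1.2830 -0.7971 -5.8183

phase 1: p=0.1335, T=0.294, ωT=1.129195, cosh=1.708230, sinh=1.384936; start (x,ẋ)=(0.129500, 0.438600) → end (x,ẋ)=(0.284820, 0.727953)
phase 2: p=0.5231, T=0.684, ωT=2.627107, cosh=6.952991, sinh=6.880703; start (x,ẋ)=(0.284820, 0.727953) → end (x,ẋ)=(0.170450, -1.235680)
phase 3: p=0.8191, T=0.305, ωT=1.171444, cosh=1.768284, sinh=1.458365; start (x,ẋ)=(0.170450, -1.235680) → end (x,ẋ)=(-0.797089, -5.818306)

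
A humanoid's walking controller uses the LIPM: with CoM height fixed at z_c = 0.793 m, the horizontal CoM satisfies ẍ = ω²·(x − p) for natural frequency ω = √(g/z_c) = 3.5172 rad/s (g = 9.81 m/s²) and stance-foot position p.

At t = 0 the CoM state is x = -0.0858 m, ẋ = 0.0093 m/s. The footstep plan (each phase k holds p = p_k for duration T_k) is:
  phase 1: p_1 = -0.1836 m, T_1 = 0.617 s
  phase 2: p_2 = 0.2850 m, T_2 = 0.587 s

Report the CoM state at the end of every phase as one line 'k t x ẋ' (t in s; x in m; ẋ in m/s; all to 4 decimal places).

1 0.6170 0.2617 1.5281
2 1.2040 1.8766 5.8022

phase 1: p=-0.1836, T=0.617, ωT=2.170112, cosh=4.436717, sinh=4.322552; start (x,ẋ)=(-0.085800, 0.009300) → end (x,ẋ)=(0.261740, 1.528142)
phase 2: p=0.2850, T=0.587, ωT=2.064596, cosh=4.004493, sinh=3.877623; start (x,ẋ)=(0.261740, 1.528142) → end (x,ẋ)=(1.876595, 5.802211)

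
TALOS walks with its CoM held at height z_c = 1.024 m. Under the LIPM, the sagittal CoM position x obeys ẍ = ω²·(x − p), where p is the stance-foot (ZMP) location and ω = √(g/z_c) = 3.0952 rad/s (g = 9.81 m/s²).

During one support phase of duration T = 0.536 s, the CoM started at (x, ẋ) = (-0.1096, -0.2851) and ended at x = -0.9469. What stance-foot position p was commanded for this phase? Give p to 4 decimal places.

p = 0.2411

ωT = 3.0952·0.536 = 1.659027; cosh(ωT) = 2.722261, sinh(ωT) = 2.531937
x(T) = p + (x₀−p)·cosh(ωT) + (ẋ₀/ω)·sinh(ωT) ⇒ p·(1 − cosh) = x(T) − x₀·cosh − (ẋ₀/ω)·sinh
numerator   = -0.9469 − (-0.1096)·2.722261 − (-0.2851/3.0952)·2.531937 = -0.415323
denominator = 1 − 2.722261 = -1.722261
p = -0.415323 / -1.722261 = 0.2411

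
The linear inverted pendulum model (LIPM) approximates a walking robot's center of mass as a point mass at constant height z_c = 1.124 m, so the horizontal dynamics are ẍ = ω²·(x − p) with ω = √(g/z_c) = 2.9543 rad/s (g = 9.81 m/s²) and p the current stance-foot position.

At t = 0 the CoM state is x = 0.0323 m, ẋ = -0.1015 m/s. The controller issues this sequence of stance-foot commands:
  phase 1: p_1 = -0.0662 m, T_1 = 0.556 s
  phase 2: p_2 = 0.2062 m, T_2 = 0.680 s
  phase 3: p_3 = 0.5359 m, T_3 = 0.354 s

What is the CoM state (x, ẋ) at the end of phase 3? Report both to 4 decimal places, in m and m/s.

x = 0.6303, ẋ = 0.6554

phase 1: p=-0.0662, T=0.556, ωT=1.642591, cosh=2.681010, sinh=2.487532; start (x,ẋ)=(0.032300, -0.101500) → end (x,ẋ)=(0.112416, 0.451746)
phase 2: p=0.2062, T=0.680, ωT=2.008924, cosh=3.794712, sinh=3.660579; start (x,ẋ)=(0.112416, 0.451746) → end (x,ẋ)=(0.410061, 0.700024)
phase 3: p=0.5359, T=0.354, ωT=1.045822, cosh=1.598570, sinh=1.247167; start (x,ẋ)=(0.410061, 0.700024) → end (x,ẋ)=(0.630255, 0.655383)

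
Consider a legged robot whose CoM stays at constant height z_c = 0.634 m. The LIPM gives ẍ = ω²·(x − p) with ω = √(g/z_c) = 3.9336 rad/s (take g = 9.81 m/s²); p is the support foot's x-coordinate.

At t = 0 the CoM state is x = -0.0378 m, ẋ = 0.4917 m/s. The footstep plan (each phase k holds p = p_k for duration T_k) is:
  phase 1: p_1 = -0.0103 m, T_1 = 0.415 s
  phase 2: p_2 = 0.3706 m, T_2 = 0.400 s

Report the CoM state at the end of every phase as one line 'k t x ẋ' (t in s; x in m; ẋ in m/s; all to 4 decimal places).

phase 1: p=-0.0103, T=0.415, ωT=1.632444, cosh=2.655908, sinh=2.460456; start (x,ẋ)=(-0.037800, 0.491700) → end (x,ẋ)=(0.224220, 1.039752)
phase 2: p=0.3706, T=0.400, ωT=1.573440, cosh=2.515271, sinh=2.307940; start (x,ẋ)=(0.224220, 1.039752) → end (x,ẋ)=(0.612462, 1.286342)

1 0.4150 0.2242 1.0398
2 0.8150 0.6125 1.2863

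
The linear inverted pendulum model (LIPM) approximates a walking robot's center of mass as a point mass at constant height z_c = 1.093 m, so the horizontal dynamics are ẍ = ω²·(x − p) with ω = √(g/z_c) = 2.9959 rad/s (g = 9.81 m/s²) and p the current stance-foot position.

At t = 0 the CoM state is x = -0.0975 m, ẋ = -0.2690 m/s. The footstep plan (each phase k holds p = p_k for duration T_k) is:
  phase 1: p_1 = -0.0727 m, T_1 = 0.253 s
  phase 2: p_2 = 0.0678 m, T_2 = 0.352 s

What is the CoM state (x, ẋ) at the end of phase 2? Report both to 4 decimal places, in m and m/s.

x = -0.5040, ẋ = -1.5983

phase 1: p=-0.0727, T=0.253, ωT=0.757963, cosh=1.301272, sinh=0.832652; start (x,ẋ)=(-0.097500, -0.269000) → end (x,ẋ)=(-0.179735, -0.411907)
phase 2: p=0.0678, T=0.352, ωT=1.054557, cosh=1.609525, sinh=1.261178; start (x,ẋ)=(-0.179735, -0.411907) → end (x,ẋ)=(-0.504013, -1.598251)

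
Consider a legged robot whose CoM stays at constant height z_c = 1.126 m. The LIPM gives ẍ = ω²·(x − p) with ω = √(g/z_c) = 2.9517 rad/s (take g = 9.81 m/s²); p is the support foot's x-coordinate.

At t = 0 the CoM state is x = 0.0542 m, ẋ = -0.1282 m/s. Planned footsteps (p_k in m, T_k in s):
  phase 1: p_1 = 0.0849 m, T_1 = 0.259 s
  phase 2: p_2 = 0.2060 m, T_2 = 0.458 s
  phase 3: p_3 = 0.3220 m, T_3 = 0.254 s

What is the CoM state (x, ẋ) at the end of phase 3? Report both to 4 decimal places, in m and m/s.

x = -0.9817, ẋ = -3.6446

phase 1: p=0.0849, T=0.259, ωT=0.764490, cosh=1.306735, sinh=0.841164; start (x,ẋ)=(0.054200, -0.128200) → end (x,ẋ)=(0.008249, -0.243747)
phase 2: p=0.2060, T=0.458, ωT=1.351879, cosh=2.061716, sinh=1.802963; start (x,ẋ)=(0.008249, -0.243747) → end (x,ẋ)=(-0.350592, -1.554929)
phase 3: p=0.3220, T=0.254, ωT=0.749732, cosh=1.294463, sinh=0.821970; start (x,ẋ)=(-0.350592, -1.554929) → end (x,ẋ)=(-0.981651, -3.644645)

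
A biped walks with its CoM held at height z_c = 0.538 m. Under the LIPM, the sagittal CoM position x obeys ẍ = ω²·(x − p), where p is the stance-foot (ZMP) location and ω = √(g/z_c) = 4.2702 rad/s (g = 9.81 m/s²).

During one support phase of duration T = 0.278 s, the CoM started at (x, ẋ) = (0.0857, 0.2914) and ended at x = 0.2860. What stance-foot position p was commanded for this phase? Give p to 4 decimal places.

ωT = 4.2702·0.278 = 1.187116; cosh(ωT) = 1.791357, sinh(ωT) = 1.486257
x(T) = p + (x₀−p)·cosh(ωT) + (ẋ₀/ω)·sinh(ωT) ⇒ p·(1 − cosh) = x(T) − x₀·cosh − (ẋ₀/ω)·sinh
numerator   = 0.2860 − (0.0857)·1.791357 − (0.2914/4.2702)·1.486257 = 0.031058
denominator = 1 − 1.791357 = -0.791357
p = 0.031058 / -0.791357 = -0.0392

p = -0.0392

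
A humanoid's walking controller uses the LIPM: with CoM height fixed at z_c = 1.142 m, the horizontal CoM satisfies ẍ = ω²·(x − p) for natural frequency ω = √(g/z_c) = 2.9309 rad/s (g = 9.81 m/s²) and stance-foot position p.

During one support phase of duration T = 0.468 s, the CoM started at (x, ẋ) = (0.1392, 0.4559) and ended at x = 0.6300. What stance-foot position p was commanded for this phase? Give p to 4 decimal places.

ωT = 2.9309·0.468 = 1.371661; cosh(ωT) = 2.097789, sinh(ωT) = 1.844104
x(T) = p + (x₀−p)·cosh(ωT) + (ẋ₀/ω)·sinh(ωT) ⇒ p·(1 − cosh) = x(T) − x₀·cosh − (ẋ₀/ω)·sinh
numerator   = 0.6300 − (0.1392)·2.097789 − (0.4559/2.9309)·1.844104 = 0.051138
denominator = 1 − 2.097789 = -1.097789
p = 0.051138 / -1.097789 = -0.0466

p = -0.0466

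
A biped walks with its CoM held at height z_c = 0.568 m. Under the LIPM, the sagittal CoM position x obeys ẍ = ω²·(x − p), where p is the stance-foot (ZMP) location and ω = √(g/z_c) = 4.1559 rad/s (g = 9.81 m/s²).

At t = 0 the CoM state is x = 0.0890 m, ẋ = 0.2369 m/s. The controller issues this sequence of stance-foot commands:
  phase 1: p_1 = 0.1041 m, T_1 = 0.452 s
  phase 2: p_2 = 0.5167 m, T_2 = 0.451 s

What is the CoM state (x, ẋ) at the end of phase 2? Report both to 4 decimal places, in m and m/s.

phase 1: p=0.1041, T=0.452, ωT=1.878467, cosh=3.348144, sinh=3.195320; start (x,ẋ)=(0.089000, 0.236900) → end (x,ẋ)=(0.235687, 0.592656)
phase 2: p=0.5167, T=0.451, ωT=1.874311, cosh=3.334894, sinh=3.181433; start (x,ẋ)=(0.235687, 0.592656) → end (x,ẋ)=(0.033242, -1.739032)

x = 0.0332, ẋ = -1.7390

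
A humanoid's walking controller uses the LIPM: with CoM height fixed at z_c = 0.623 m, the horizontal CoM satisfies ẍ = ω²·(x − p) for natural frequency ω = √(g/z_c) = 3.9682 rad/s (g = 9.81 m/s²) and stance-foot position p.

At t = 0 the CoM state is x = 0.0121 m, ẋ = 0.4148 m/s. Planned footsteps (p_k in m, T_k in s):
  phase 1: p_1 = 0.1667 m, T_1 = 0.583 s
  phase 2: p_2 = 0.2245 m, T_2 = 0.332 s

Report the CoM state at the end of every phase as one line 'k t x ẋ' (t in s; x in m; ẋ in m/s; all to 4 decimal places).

1 0.5830 -0.0992 -0.9534
2 0.9150 -0.8396 -4.1337

phase 1: p=0.1667, T=0.583, ωT=2.313461, cosh=5.104133, sinh=5.005215; start (x,ẋ)=(0.012100, 0.414800) → end (x,ẋ)=(-0.099199, -0.953423)
phase 2: p=0.2245, T=0.332, ωT=1.317442, cosh=2.000839, sinh=1.733020; start (x,ẋ)=(-0.099199, -0.953423) → end (x,ẋ)=(-0.839555, -4.133714)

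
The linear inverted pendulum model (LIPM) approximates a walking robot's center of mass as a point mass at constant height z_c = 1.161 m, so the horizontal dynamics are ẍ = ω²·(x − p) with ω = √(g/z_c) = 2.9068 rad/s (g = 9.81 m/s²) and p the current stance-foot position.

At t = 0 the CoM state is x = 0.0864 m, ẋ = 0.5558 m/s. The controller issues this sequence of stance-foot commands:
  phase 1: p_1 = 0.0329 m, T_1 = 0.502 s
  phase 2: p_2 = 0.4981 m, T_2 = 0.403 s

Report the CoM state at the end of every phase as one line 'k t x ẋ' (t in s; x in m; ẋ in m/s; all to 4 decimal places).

phase 1: p=0.0329, T=0.502, ωT=1.459214, cosh=2.267497, sinh=2.035078; start (x,ẋ)=(0.086400, 0.555800) → end (x,ẋ)=(0.543332, 1.576757)
phase 2: p=0.4981, T=0.403, ωT=1.171440, cosh=1.768279, sinh=1.458358; start (x,ẋ)=(0.543332, 1.576757) → end (x,ẋ)=(1.369151, 2.979891)

1 0.5020 0.5433 1.5768
2 0.9050 1.3692 2.9799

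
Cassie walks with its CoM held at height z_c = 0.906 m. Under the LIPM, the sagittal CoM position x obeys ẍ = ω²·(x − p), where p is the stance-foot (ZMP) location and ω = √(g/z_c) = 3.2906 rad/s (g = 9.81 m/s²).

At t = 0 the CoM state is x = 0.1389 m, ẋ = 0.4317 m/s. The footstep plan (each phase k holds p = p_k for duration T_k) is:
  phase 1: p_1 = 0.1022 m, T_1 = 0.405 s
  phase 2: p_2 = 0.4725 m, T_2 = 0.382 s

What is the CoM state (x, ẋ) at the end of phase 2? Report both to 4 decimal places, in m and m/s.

phase 1: p=0.1022, T=0.405, ωT=1.332693, cosh=2.027503, sinh=1.763737; start (x,ẋ)=(0.138900, 0.431700) → end (x,ẋ)=(0.407997, 1.088271)
phase 2: p=0.4725, T=0.382, ωT=1.257009, cosh=1.899699, sinh=1.615195; start (x,ẋ)=(0.407997, 1.088271) → end (x,ẋ)=(0.884143, 1.724557)

x = 0.8841, ẋ = 1.7246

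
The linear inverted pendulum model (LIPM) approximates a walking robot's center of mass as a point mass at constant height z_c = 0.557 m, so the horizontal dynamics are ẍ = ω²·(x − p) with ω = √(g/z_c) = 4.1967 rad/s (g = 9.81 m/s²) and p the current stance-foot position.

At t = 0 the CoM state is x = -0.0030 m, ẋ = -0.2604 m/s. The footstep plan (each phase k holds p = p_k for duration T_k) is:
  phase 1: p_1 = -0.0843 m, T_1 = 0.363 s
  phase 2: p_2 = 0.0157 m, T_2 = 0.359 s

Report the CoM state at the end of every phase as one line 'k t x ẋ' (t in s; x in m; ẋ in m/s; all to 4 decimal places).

1 0.3630 -0.0245 0.1198
2 0.7220 -0.0183 -0.0786

phase 1: p=-0.0843, T=0.363, ωT=1.523402, cosh=2.402888, sinh=2.184919; start (x,ẋ)=(-0.003000, -0.260400) → end (x,ẋ)=(-0.024517, 0.119764)
phase 2: p=0.0157, T=0.359, ωT=1.506615, cosh=2.366547, sinh=2.144888; start (x,ẋ)=(-0.024517, 0.119764) → end (x,ẋ)=(-0.018265, -0.078581)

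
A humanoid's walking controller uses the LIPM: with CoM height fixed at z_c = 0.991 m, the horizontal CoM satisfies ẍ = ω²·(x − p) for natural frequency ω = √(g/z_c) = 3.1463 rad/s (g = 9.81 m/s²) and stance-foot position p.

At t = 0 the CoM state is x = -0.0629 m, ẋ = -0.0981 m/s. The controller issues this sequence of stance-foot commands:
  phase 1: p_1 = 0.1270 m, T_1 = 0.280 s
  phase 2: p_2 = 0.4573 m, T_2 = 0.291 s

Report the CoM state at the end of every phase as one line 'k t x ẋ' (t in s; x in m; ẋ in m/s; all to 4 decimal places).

phase 1: p=0.1270, T=0.280, ωT=0.880964, cosh=1.413804, sinh=0.999421; start (x,ẋ)=(-0.062900, -0.098100) → end (x,ẋ)=(-0.172643, -0.735831)
phase 2: p=0.4573, T=0.291, ωT=0.915573, cosh=1.449247, sinh=1.048960; start (x,ẋ)=(-0.172643, -0.735831) → end (x,ẋ)=(-0.700965, -3.145427)

1 0.2800 -0.1726 -0.7358
2 0.5710 -0.7010 -3.1454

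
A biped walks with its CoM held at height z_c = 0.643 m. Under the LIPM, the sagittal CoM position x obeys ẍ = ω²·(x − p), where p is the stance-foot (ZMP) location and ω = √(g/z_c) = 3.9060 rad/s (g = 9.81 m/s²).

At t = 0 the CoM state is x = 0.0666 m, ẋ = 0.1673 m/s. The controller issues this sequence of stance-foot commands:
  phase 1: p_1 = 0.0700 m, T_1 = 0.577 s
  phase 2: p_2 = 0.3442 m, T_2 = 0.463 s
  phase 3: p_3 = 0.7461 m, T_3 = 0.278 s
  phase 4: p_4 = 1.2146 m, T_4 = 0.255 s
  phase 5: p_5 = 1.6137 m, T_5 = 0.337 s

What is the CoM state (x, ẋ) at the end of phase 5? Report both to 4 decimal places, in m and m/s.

phase 1: p=0.0700, T=0.577, ωT=2.253762, cosh=4.814250, sinh=4.709246; start (x,ẋ)=(0.066600, 0.167300) → end (x,ẋ)=(0.255336, 0.742883)
phase 2: p=0.3442, T=0.463, ωT=1.808478, cosh=3.132529, sinh=2.968625; start (x,ẋ)=(0.255336, 0.742883) → end (x,ẋ)=(0.630434, 1.296683)
phase 3: p=0.7461, T=0.278, ωT=1.085868, cosh=1.649809, sinh=1.312201; start (x,ẋ)=(0.630434, 1.296683) → end (x,ẋ)=(0.990887, 1.546440)
phase 4: p=1.2146, T=0.255, ωT=0.996030, cosh=1.538427, sinh=1.169084; start (x,ẋ)=(0.990887, 1.546440) → end (x,ẋ)=(1.333291, 1.357514)
phase 5: p=1.6137, T=0.337, ωT=1.316322, cosh=1.998899, sinh=1.730779; start (x,ẋ)=(1.333291, 1.357514) → end (x,ẋ)=(1.654717, 0.817853)

x = 1.6547, ẋ = 0.8179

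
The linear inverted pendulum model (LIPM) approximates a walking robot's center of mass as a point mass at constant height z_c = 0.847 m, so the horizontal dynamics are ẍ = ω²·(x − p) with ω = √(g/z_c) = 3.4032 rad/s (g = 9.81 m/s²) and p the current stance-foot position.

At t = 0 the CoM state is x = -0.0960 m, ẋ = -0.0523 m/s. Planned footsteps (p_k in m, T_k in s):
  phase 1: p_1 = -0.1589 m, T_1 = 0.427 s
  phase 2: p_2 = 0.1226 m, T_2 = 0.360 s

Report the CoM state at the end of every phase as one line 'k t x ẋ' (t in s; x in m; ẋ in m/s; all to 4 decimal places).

phase 1: p=-0.1589, T=0.427, ωT=1.453166, cosh=2.255232, sinh=2.021403; start (x,ẋ)=(-0.096000, -0.052300) → end (x,ẋ)=(-0.048111, 0.314755)
phase 2: p=0.1226, T=0.360, ωT=1.225152, cosh=1.849198, sinh=1.555485; start (x,ẋ)=(-0.048111, 0.314755) → end (x,ẋ)=(-0.049214, -0.321633)

1 0.4270 -0.0481 0.3148
2 0.7870 -0.0492 -0.3216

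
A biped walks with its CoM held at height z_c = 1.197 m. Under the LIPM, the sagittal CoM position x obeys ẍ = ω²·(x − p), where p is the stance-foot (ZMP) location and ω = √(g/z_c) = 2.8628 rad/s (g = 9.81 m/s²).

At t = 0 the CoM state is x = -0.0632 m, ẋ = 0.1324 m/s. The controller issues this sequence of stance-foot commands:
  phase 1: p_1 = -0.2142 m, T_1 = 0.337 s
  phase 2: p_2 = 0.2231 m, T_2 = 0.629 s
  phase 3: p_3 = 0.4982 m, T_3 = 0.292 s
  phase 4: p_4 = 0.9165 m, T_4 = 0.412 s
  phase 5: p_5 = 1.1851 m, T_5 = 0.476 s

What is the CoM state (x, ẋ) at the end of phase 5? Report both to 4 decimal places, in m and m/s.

x = 1.0404, ẋ = -0.0900

phase 1: p=-0.2142, T=0.337, ωT=0.964764, cosh=1.502620, sinh=1.121547; start (x,ẋ)=(-0.063200, 0.132400) → end (x,ẋ)=(0.064565, 0.683772)
phase 2: p=0.2231, T=0.629, ωT=1.800701, cosh=3.109537, sinh=2.944354; start (x,ẋ)=(0.064565, 0.683772) → end (x,ẋ)=(0.433382, 0.789912)
phase 3: p=0.4982, T=0.292, ωT=0.835938, cosh=1.370222, sinh=0.936754; start (x,ẋ)=(0.433382, 0.789912) → end (x,ẋ)=(0.667857, 0.908531)
phase 4: p=0.9165, T=0.412, ωT=1.179474, cosh=1.780051, sinh=1.472611; start (x,ẋ)=(0.667857, 0.908531) → end (x,ẋ)=(0.941247, 0.569007)
phase 5: p=1.1851, T=0.476, ωT=1.362693, cosh=2.081335, sinh=1.825364; start (x,ẋ)=(0.941247, 0.569007) → end (x,ẋ)=(1.040368, -0.089995)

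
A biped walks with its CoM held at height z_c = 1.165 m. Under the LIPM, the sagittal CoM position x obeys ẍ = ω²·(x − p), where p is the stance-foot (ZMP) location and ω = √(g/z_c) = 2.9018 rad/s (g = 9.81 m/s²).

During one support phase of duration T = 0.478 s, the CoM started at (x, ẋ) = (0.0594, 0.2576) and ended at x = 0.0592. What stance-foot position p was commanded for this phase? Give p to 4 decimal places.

p = 0.2075

ωT = 2.9018·0.478 = 1.387060; cosh(ωT) = 2.126437, sinh(ωT) = 1.876628
x(T) = p + (x₀−p)·cosh(ωT) + (ẋ₀/ω)·sinh(ωT) ⇒ p·(1 − cosh) = x(T) − x₀·cosh − (ẋ₀/ω)·sinh
numerator   = 0.0592 − (0.0594)·2.126437 − (0.2576/2.9018)·1.876628 = -0.233703
denominator = 1 − 2.126437 = -1.126437
p = -0.233703 / -1.126437 = 0.2075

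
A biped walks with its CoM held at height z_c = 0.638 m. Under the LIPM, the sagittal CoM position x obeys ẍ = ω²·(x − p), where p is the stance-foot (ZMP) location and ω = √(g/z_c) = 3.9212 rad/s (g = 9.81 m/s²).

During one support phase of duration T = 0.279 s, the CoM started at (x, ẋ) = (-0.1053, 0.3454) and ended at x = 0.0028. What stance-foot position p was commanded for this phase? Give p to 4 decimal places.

p = -0.0922

ωT = 3.9212·0.279 = 1.094015; cosh(ωT) = 1.660554, sinh(ωT) = 1.325685
x(T) = p + (x₀−p)·cosh(ωT) + (ẋ₀/ω)·sinh(ωT) ⇒ p·(1 − cosh) = x(T) − x₀·cosh − (ẋ₀/ω)·sinh
numerator   = 0.0028 − (-0.1053)·1.660554 − (0.3454/3.9212)·1.325685 = 0.060883
denominator = 1 − 1.660554 = -0.660554
p = 0.060883 / -0.660554 = -0.0922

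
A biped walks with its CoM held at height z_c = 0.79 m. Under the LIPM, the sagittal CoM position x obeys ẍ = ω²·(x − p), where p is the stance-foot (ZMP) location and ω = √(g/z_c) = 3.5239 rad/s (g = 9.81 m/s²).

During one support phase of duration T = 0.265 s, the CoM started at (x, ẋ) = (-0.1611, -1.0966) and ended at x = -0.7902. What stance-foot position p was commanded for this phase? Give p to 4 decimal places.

ωT = 3.5239·0.265 = 0.933833; cosh(ωT) = 1.468644, sinh(ωT) = 1.075600
x(T) = p + (x₀−p)·cosh(ωT) + (ẋ₀/ω)·sinh(ωT) ⇒ p·(1 − cosh) = x(T) − x₀·cosh − (ẋ₀/ω)·sinh
numerator   = -0.7902 − (-0.1611)·1.468644 − (-1.0966/3.5239)·1.075600 = -0.218886
denominator = 1 − 1.468644 = -0.468644
p = -0.218886 / -0.468644 = 0.4671

p = 0.4671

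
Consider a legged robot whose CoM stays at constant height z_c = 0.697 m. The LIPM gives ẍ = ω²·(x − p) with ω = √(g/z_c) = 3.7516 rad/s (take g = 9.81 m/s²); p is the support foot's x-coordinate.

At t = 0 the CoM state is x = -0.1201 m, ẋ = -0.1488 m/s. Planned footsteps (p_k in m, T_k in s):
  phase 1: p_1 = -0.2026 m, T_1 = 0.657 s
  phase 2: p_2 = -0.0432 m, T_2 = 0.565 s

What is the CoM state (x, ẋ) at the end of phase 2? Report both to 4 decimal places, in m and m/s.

x = 1.3820, ẋ = 5.4140

phase 1: p=-0.2026, T=0.657, ωT=2.464801, cosh=5.923085, sinh=5.838059; start (x,ẋ)=(-0.120100, -0.148800) → end (x,ẋ)=(0.054499, 0.925565)
phase 2: p=-0.0432, T=0.565, ωT=2.119654, cosh=4.224164, sinh=4.104091; start (x,ẋ)=(0.054499, 0.925565) → end (x,ẋ)=(1.382026, 5.414003)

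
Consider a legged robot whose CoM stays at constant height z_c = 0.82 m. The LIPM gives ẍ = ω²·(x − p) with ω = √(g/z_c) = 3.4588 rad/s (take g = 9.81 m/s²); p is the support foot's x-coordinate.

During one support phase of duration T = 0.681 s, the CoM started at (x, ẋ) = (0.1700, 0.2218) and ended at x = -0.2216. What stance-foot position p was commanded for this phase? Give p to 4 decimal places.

ωT = 3.4588·0.681 = 2.355443; cosh(ωT) = 5.318824, sinh(ωT) = 5.223972
x(T) = p + (x₀−p)·cosh(ωT) + (ẋ₀/ω)·sinh(ωT) ⇒ p·(1 − cosh) = x(T) − x₀·cosh − (ẋ₀/ω)·sinh
numerator   = -0.2216 − (0.1700)·5.318824 − (0.2218/3.4588)·5.223972 = -1.460794
denominator = 1 − 5.318824 = -4.318824
p = -1.460794 / -4.318824 = 0.3382

p = 0.3382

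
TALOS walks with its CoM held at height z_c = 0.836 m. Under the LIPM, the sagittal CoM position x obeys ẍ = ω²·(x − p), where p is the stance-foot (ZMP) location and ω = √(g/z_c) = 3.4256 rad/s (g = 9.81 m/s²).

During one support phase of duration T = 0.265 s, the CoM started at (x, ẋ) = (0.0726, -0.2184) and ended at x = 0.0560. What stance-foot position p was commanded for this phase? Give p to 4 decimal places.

ωT = 3.4256·0.265 = 0.907784; cosh(ωT) = 1.441120, sinh(ωT) = 1.037703
x(T) = p + (x₀−p)·cosh(ωT) + (ẋ₀/ω)·sinh(ωT) ⇒ p·(1 − cosh) = x(T) − x₀·cosh − (ẋ₀/ω)·sinh
numerator   = 0.0560 − (0.0726)·1.441120 − (-0.2184/3.4256)·1.037703 = 0.017534
denominator = 1 − 1.441120 = -0.441120
p = 0.017534 / -0.441120 = -0.0397

p = -0.0397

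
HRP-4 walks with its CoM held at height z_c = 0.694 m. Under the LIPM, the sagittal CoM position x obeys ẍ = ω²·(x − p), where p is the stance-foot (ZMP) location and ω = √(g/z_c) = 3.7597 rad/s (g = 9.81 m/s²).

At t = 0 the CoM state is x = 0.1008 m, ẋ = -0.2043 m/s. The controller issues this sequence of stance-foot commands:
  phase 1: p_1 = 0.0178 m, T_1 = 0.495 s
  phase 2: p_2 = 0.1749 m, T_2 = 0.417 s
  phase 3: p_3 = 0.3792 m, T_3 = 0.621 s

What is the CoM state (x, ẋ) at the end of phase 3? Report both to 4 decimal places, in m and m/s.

phase 1: p=0.0178, T=0.495, ωT=1.861052, cosh=3.293002, sinh=3.137493; start (x,ẋ)=(0.100800, -0.204300) → end (x,ẋ)=(0.120630, 0.306310)
phase 2: p=0.1749, T=0.417, ωT=1.567795, cosh=2.502283, sinh=2.293778; start (x,ẋ)=(0.120630, 0.306310) → end (x,ẋ)=(0.225979, 0.298451)
phase 3: p=0.3792, T=0.621, ωT=2.334774, cosh=5.211978, sinh=5.115145; start (x,ẋ)=(0.225979, 0.298451) → end (x,ẋ)=(-0.013337, -1.391140)

x = -0.0133, ẋ = -1.3911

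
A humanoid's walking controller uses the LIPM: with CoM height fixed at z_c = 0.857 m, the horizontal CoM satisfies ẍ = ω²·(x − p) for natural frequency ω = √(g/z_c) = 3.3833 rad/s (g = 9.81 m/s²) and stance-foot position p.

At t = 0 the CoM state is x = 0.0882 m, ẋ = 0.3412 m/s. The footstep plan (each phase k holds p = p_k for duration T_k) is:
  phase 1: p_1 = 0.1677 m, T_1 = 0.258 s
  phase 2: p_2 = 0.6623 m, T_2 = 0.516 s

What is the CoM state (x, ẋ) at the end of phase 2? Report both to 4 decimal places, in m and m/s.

phase 1: p=0.1677, T=0.258, ωT=0.872891, cosh=1.405782, sinh=0.988040; start (x,ẋ)=(0.088200, 0.341200) → end (x,ẋ)=(0.155582, 0.213897)
phase 2: p=0.6623, T=0.516, ωT=1.745783, cosh=2.952447, sinh=2.777939; start (x,ẋ)=(0.155582, 0.213897) → end (x,ẋ)=(-0.658131, -4.130914)

x = -0.6581, ẋ = -4.1309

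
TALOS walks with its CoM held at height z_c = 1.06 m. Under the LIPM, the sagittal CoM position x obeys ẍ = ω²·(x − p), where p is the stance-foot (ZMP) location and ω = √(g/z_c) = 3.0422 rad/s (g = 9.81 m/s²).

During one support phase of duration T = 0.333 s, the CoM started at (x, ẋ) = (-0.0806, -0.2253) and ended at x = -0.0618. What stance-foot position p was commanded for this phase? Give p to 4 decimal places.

p = -0.2728

ωT = 3.0422·0.333 = 1.013053; cosh(ωT) = 1.558552, sinh(ωT) = 1.195443
x(T) = p + (x₀−p)·cosh(ωT) + (ẋ₀/ω)·sinh(ωT) ⇒ p·(1 − cosh) = x(T) − x₀·cosh − (ẋ₀/ω)·sinh
numerator   = -0.0618 − (-0.0806)·1.558552 − (-0.2253/3.0422)·1.195443 = 0.152352
denominator = 1 − 1.558552 = -0.558552
p = 0.152352 / -0.558552 = -0.2728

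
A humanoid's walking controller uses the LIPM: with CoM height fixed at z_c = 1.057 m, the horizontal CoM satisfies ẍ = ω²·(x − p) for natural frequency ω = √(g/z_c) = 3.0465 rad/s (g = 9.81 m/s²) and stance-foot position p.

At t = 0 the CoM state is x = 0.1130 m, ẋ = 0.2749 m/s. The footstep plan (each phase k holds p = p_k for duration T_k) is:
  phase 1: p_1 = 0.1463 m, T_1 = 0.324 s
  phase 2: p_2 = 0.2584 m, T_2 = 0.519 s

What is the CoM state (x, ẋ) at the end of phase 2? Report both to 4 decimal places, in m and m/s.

phase 1: p=0.1463, T=0.324, ωT=0.987066, cosh=1.528009, sinh=1.155341; start (x,ẋ)=(0.113000, 0.274900) → end (x,ẋ)=(0.199669, 0.302842)
phase 2: p=0.2584, T=0.519, ωT=1.581133, cosh=2.533102, sinh=2.327360; start (x,ẋ)=(0.199669, 0.302842) → end (x,ẋ)=(0.340984, 0.350710)

x = 0.3410, ẋ = 0.3507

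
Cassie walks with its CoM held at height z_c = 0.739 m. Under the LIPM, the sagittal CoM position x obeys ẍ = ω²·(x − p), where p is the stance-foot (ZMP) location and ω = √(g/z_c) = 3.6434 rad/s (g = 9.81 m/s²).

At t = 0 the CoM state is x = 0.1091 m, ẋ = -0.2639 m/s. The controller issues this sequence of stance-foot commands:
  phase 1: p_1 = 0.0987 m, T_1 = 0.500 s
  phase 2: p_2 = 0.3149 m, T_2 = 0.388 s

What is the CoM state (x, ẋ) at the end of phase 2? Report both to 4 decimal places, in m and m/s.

x = -0.9424, ẋ = -4.4012

phase 1: p=0.0987, T=0.500, ωT=1.821700, cosh=3.172055, sinh=3.010304; start (x,ẋ)=(0.109100, -0.263900) → end (x,ẋ)=(-0.086354, -0.723041)
phase 2: p=0.3149, T=0.388, ωT=1.413639, cosh=2.177072, sinh=1.933816; start (x,ẋ)=(-0.086354, -0.723041) → end (x,ẋ)=(-0.942429, -4.401214)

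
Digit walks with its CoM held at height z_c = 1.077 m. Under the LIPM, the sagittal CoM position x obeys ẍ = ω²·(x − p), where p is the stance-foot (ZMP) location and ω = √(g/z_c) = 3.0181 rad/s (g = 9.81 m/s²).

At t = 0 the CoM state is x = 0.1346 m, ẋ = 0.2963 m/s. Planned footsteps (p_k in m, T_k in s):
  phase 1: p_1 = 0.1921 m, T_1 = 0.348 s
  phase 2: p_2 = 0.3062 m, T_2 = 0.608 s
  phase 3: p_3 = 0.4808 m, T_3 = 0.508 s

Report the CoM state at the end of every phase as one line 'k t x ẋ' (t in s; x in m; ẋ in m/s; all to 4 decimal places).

phase 1: p=0.1921, T=0.348, ωT=1.050299, cosh=1.604169, sinh=1.254336; start (x,ẋ)=(0.134600, 0.296300) → end (x,ẋ)=(0.223004, 0.257637)
phase 2: p=0.3062, T=0.608, ωT=1.835005, cosh=3.212388, sinh=3.052776; start (x,ẋ)=(0.223004, 0.257637) → end (x,ẋ)=(0.299539, 0.061096)
phase 3: p=0.4808, T=0.508, ωT=1.533195, cosh=2.424400, sinh=2.208555; start (x,ẋ)=(0.299539, 0.061096) → end (x,ẋ)=(0.086058, -1.060102)

1 0.3480 0.2230 0.2576
2 0.9560 0.2995 0.0611
3 1.4640 0.0861 -1.0601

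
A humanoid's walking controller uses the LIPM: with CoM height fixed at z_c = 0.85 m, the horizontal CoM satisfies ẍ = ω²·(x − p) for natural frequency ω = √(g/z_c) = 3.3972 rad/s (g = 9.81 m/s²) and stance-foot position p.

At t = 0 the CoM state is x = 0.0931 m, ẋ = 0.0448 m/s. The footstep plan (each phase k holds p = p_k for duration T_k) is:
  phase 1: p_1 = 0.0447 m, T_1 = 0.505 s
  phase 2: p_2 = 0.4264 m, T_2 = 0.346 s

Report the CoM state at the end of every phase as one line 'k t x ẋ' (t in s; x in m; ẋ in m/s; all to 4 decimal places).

phase 1: p=0.0447, T=0.505, ωT=1.715586, cosh=2.869895, sinh=2.690037; start (x,ẋ)=(0.093100, 0.044800) → end (x,ẋ)=(0.219077, 0.570879)
phase 2: p=0.4264, T=0.346, ωT=1.175431, cosh=1.774113, sinh=1.465427; start (x,ẋ)=(0.219077, 0.570879) → end (x,ẋ)=(0.304843, -0.019320)

1 0.5050 0.2191 0.5709
2 0.8510 0.3048 -0.0193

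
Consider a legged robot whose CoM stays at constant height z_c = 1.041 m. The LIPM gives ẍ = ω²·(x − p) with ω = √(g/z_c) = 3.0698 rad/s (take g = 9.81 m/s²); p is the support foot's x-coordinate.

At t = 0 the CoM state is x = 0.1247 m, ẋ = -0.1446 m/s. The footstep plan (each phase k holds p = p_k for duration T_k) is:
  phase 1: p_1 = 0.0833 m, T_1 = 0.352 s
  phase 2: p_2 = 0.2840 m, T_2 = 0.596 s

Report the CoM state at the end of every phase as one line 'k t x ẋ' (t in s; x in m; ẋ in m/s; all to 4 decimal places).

phase 1: p=0.0833, T=0.352, ωT=1.080570, cosh=1.642880, sinh=1.303478; start (x,ẋ)=(0.124700, -0.144600) → end (x,ẋ)=(0.089916, -0.071902)
phase 2: p=0.2840, T=0.596, ωT=1.829601, cosh=3.195938, sinh=3.035460; start (x,ẋ)=(0.089916, -0.071902) → end (x,ẋ)=(-0.407377, -2.038317)

1 0.3520 0.0899 -0.0719
2 0.9480 -0.4074 -2.0383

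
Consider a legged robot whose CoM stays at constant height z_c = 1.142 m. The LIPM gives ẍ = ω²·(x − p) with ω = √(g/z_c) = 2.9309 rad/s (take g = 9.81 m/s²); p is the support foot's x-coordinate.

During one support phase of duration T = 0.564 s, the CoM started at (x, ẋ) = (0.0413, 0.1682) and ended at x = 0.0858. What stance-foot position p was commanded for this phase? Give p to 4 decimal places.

ωT = 2.9309·0.564 = 1.653028; cosh(ωT) = 2.707119, sinh(ωT) = 2.515650
x(T) = p + (x₀−p)·cosh(ωT) + (ẋ₀/ω)·sinh(ωT) ⇒ p·(1 − cosh) = x(T) − x₀·cosh − (ẋ₀/ω)·sinh
numerator   = 0.0858 − (0.0413)·2.707119 − (0.1682/2.9309)·2.515650 = -0.170373
denominator = 1 − 2.707119 = -1.707119
p = -0.170373 / -1.707119 = 0.0998

p = 0.0998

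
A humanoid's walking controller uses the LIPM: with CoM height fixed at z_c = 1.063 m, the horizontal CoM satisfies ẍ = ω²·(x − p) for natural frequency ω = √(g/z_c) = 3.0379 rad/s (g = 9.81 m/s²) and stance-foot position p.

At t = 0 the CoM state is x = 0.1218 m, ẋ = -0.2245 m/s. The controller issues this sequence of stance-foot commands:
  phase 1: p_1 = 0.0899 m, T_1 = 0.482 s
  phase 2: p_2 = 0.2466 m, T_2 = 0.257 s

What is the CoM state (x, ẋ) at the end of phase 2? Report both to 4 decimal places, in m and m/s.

phase 1: p=0.0899, T=0.482, ωT=1.464268, cosh=2.277812, sinh=2.046564; start (x,ẋ)=(0.121800, -0.224500) → end (x,ẋ)=(0.011322, -0.313038)
phase 2: p=0.2466, T=0.257, ωT=0.780740, cosh=1.320577, sinh=0.862511; start (x,ẋ)=(0.011322, -0.313038) → end (x,ẋ)=(-0.152980, -1.029872)

x = -0.1530, ẋ = -1.0299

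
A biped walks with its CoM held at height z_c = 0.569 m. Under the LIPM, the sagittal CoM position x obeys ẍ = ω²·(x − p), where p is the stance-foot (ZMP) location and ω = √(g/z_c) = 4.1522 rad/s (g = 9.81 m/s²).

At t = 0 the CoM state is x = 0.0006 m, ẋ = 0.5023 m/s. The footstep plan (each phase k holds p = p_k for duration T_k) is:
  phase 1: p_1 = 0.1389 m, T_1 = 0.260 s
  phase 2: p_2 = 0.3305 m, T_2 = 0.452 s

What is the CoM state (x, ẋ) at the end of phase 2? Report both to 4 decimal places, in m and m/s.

x = -0.4833, ẋ = -3.2013

phase 1: p=0.1389, T=0.260, ωT=1.079572, cosh=1.641580, sinh=1.301839; start (x,ẋ)=(0.000600, 0.502300) → end (x,ẋ)=(0.069356, 0.076985)
phase 2: p=0.3305, T=0.452, ωT=1.876794, cosh=3.342805, sinh=3.189725; start (x,ẋ)=(0.069356, 0.076985) → end (x,ẋ)=(-0.483315, -3.201348)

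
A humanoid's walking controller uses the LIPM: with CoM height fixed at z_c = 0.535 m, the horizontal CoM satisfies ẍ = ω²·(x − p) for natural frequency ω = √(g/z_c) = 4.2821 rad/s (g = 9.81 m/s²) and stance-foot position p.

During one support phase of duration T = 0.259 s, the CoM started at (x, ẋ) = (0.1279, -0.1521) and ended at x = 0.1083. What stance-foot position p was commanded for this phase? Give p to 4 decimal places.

ωT = 4.2821·0.259 = 1.109064; cosh(ωT) = 1.680693, sinh(ωT) = 1.350826
x(T) = p + (x₀−p)·cosh(ωT) + (ẋ₀/ω)·sinh(ωT) ⇒ p·(1 − cosh) = x(T) − x₀·cosh − (ẋ₀/ω)·sinh
numerator   = 0.1083 − (0.1279)·1.680693 − (-0.1521/4.2821)·1.350826 = -0.058679
denominator = 1 − 1.680693 = -0.680693
p = -0.058679 / -0.680693 = 0.0862

p = 0.0862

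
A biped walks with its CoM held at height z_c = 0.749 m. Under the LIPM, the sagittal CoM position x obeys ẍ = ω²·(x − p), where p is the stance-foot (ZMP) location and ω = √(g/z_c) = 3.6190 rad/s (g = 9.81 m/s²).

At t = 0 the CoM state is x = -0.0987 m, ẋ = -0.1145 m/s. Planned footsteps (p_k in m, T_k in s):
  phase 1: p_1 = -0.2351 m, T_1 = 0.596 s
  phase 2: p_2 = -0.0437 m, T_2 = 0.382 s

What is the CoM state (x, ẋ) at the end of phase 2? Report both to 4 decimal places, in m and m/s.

phase 1: p=-0.2351, T=0.596, ωT=2.156924, cosh=4.380093, sinh=4.264413; start (x,ẋ)=(-0.098700, -0.114500) → end (x,ẋ)=(0.227425, 1.603528)
phase 2: p=-0.0437, T=0.382, ωT=1.382458, cosh=2.117822, sinh=1.866862; start (x,ẋ)=(0.227425, 1.603528) → end (x,ẋ)=(1.357674, 5.227754)

x = 1.3577, ẋ = 5.2278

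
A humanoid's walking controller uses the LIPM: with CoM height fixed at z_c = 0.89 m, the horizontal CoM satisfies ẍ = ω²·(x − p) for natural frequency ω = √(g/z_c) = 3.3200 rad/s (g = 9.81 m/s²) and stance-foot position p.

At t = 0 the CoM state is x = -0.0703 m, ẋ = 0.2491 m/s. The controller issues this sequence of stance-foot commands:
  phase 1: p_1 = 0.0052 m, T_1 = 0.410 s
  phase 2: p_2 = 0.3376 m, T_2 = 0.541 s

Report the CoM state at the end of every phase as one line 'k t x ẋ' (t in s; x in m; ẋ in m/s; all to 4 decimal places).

phase 1: p=0.0052, T=0.410, ωT=1.361200, cosh=2.078612, sinh=1.822259; start (x,ẋ)=(-0.070300, 0.249100) → end (x,ẋ)=(-0.015011, 0.061015)
phase 2: p=0.3376, T=0.541, ωT=1.796120, cosh=3.096081, sinh=2.930139; start (x,ẋ)=(-0.015011, 0.061015) → end (x,ẋ)=(-0.700262, -3.241314)

1 0.4100 -0.0150 0.0610
2 0.9510 -0.7003 -3.2413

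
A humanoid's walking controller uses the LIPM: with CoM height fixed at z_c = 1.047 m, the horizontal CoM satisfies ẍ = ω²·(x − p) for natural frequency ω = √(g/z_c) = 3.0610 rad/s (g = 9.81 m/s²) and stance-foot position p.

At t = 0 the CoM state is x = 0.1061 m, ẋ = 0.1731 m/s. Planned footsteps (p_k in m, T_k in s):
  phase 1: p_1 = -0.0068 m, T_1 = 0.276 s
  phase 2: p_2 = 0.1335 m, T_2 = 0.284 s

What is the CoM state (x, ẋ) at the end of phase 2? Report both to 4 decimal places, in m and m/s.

x = 0.4122, ẋ = 1.0022

phase 1: p=-0.0068, T=0.276, ωT=0.844836, cosh=1.378612, sinh=0.948984; start (x,ẋ)=(0.106100, 0.173100) → end (x,ẋ)=(0.202510, 0.566594)
phase 2: p=0.1335, T=0.284, ωT=0.869324, cosh=1.402266, sinh=0.983031; start (x,ẋ)=(0.202510, 0.566594) → end (x,ẋ)=(0.412231, 1.002173)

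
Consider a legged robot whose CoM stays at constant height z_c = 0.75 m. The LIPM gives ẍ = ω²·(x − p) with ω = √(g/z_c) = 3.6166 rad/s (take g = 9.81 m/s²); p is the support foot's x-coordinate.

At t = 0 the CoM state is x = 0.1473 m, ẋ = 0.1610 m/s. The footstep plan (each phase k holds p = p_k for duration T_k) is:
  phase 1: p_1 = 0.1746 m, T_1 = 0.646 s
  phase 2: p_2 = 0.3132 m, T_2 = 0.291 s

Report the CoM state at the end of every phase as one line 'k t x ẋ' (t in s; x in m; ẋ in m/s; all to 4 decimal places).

phase 1: p=0.1746, T=0.646, ωT=2.336324, cosh=5.219912, sinh=5.123229; start (x,ẋ)=(0.147300, 0.161000) → end (x,ẋ)=(0.260167, 0.334573)
phase 2: p=0.3132, T=0.291, ωT=1.052431, cosh=1.606847, sinh=1.257759; start (x,ẋ)=(0.260167, 0.334573) → end (x,ẋ)=(0.344340, 0.296370)

1 0.6460 0.2602 0.3346
2 0.9370 0.3443 0.2964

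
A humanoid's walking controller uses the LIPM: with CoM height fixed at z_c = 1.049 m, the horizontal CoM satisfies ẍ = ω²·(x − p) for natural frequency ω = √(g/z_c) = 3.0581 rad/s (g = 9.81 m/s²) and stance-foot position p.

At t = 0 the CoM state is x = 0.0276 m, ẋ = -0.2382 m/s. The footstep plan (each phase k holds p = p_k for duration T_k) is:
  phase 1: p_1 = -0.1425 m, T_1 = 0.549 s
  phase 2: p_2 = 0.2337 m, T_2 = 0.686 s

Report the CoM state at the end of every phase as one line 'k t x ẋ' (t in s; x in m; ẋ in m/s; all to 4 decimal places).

phase 1: p=-0.1425, T=0.549, ωT=1.678897, cosh=2.773110, sinh=2.586530; start (x,ẋ)=(0.027600, -0.238200) → end (x,ẋ)=(0.127737, 0.684914)
phase 2: p=0.2337, T=0.686, ωT=2.097857, cosh=4.135702, sinh=4.012983; start (x,ẋ)=(0.127737, 0.684914) → end (x,ẋ)=(0.694246, 1.532214)

1 0.5490 0.1277 0.6849
2 1.2350 0.6942 1.5322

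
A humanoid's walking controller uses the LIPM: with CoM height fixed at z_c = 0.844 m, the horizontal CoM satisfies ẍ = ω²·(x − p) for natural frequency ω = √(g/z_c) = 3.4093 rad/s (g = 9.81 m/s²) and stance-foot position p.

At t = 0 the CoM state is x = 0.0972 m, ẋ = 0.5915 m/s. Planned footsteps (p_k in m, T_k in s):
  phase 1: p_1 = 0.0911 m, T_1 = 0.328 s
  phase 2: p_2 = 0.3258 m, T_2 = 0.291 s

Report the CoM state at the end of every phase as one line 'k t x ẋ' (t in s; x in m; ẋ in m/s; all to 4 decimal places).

phase 1: p=0.0911, T=0.328, ωT=1.118250, cosh=1.693174, sinh=1.366323; start (x,ẋ)=(0.097200, 0.591500) → end (x,ẋ)=(0.338480, 1.029927)
phase 2: p=0.3258, T=0.291, ωT=0.992106, cosh=1.533852, sinh=1.163057; start (x,ẋ)=(0.338480, 1.029927) → end (x,ẋ)=(0.696601, 1.630035)

1 0.3280 0.3385 1.0299
2 0.6190 0.6966 1.6300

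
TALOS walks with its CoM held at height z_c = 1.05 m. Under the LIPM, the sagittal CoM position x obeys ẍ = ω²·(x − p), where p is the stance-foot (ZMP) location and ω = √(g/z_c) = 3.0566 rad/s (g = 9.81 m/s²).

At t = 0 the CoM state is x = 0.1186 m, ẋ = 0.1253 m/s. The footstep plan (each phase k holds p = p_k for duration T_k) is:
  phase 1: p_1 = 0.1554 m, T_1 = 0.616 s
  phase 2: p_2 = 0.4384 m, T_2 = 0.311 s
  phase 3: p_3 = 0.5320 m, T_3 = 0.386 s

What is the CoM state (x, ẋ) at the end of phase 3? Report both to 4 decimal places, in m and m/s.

x = -0.7274, ẋ = -3.6545

phase 1: p=0.1554, T=0.616, ωT=1.882866, cosh=3.362232, sinh=3.210079; start (x,ẋ)=(0.118600, 0.125300) → end (x,ẋ)=(0.163261, 0.060209)
phase 2: p=0.4384, T=0.311, ωT=0.950603, cosh=1.486888, sinh=1.100380; start (x,ẋ)=(0.163261, 0.060209) → end (x,ẋ)=(0.050975, -0.835883)
phase 3: p=0.5320, T=0.386, ωT=1.179848, cosh=1.780602, sinh=1.473276; start (x,ẋ)=(0.050975, -0.835883) → end (x,ẋ)=(-0.727408, -3.654535)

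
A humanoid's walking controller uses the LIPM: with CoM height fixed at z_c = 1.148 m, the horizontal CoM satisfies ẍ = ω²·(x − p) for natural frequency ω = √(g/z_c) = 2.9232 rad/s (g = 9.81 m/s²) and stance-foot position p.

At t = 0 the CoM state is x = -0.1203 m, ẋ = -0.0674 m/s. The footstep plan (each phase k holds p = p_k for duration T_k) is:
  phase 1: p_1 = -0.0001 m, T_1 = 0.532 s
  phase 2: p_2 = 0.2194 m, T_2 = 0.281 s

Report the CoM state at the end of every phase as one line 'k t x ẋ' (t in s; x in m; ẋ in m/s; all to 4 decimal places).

1 0.5320 -0.3496 -0.9616
2 0.8130 -0.8542 -2.8298

phase 1: p=-0.0001, T=0.532, ωT=1.555142, cosh=2.473460, sinh=2.262301; start (x,ẋ)=(-0.120300, -0.067400) → end (x,ẋ)=(-0.349572, -0.961613)
phase 2: p=0.2194, T=0.281, ωT=0.821419, cosh=1.356766, sinh=0.916959; start (x,ẋ)=(-0.349572, -0.961613) → end (x,ẋ)=(-0.854203, -2.829785)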